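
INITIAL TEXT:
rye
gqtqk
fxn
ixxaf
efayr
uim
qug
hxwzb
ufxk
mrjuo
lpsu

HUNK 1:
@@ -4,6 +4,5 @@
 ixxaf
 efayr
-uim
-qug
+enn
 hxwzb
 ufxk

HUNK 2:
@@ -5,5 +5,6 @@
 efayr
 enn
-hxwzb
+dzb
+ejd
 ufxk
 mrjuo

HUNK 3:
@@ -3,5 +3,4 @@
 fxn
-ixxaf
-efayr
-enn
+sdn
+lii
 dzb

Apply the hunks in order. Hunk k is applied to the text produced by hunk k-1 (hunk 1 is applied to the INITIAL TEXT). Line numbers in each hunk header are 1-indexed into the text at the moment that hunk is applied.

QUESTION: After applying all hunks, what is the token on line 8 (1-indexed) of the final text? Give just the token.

Answer: ufxk

Derivation:
Hunk 1: at line 4 remove [uim,qug] add [enn] -> 10 lines: rye gqtqk fxn ixxaf efayr enn hxwzb ufxk mrjuo lpsu
Hunk 2: at line 5 remove [hxwzb] add [dzb,ejd] -> 11 lines: rye gqtqk fxn ixxaf efayr enn dzb ejd ufxk mrjuo lpsu
Hunk 3: at line 3 remove [ixxaf,efayr,enn] add [sdn,lii] -> 10 lines: rye gqtqk fxn sdn lii dzb ejd ufxk mrjuo lpsu
Final line 8: ufxk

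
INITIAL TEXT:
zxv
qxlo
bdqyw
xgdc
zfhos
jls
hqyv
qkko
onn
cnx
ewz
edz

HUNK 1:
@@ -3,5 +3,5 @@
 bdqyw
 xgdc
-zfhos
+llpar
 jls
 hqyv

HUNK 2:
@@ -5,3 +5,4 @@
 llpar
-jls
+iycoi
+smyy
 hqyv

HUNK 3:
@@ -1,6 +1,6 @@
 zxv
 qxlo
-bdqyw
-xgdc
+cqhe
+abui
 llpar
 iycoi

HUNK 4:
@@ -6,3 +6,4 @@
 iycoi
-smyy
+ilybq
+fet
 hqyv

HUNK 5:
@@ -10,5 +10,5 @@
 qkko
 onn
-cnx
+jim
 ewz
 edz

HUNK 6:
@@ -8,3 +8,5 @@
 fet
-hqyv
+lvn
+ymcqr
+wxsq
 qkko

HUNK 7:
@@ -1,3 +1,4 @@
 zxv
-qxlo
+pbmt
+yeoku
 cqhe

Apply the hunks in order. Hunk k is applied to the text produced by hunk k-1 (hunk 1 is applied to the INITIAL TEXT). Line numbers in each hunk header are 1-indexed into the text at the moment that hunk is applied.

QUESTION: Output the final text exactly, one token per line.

Hunk 1: at line 3 remove [zfhos] add [llpar] -> 12 lines: zxv qxlo bdqyw xgdc llpar jls hqyv qkko onn cnx ewz edz
Hunk 2: at line 5 remove [jls] add [iycoi,smyy] -> 13 lines: zxv qxlo bdqyw xgdc llpar iycoi smyy hqyv qkko onn cnx ewz edz
Hunk 3: at line 1 remove [bdqyw,xgdc] add [cqhe,abui] -> 13 lines: zxv qxlo cqhe abui llpar iycoi smyy hqyv qkko onn cnx ewz edz
Hunk 4: at line 6 remove [smyy] add [ilybq,fet] -> 14 lines: zxv qxlo cqhe abui llpar iycoi ilybq fet hqyv qkko onn cnx ewz edz
Hunk 5: at line 10 remove [cnx] add [jim] -> 14 lines: zxv qxlo cqhe abui llpar iycoi ilybq fet hqyv qkko onn jim ewz edz
Hunk 6: at line 8 remove [hqyv] add [lvn,ymcqr,wxsq] -> 16 lines: zxv qxlo cqhe abui llpar iycoi ilybq fet lvn ymcqr wxsq qkko onn jim ewz edz
Hunk 7: at line 1 remove [qxlo] add [pbmt,yeoku] -> 17 lines: zxv pbmt yeoku cqhe abui llpar iycoi ilybq fet lvn ymcqr wxsq qkko onn jim ewz edz

Answer: zxv
pbmt
yeoku
cqhe
abui
llpar
iycoi
ilybq
fet
lvn
ymcqr
wxsq
qkko
onn
jim
ewz
edz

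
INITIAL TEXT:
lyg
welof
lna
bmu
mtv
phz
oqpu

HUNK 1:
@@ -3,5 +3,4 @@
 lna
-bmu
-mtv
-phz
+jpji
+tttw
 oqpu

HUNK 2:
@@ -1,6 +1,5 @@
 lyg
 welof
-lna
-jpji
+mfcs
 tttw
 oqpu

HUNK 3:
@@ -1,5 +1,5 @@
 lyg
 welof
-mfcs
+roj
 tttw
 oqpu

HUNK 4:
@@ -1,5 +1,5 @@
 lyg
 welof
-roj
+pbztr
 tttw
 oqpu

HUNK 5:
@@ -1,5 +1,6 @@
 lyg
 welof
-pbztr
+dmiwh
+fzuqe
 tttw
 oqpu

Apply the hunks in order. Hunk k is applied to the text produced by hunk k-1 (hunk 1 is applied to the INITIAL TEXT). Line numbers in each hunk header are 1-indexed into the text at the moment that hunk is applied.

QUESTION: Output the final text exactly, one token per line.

Answer: lyg
welof
dmiwh
fzuqe
tttw
oqpu

Derivation:
Hunk 1: at line 3 remove [bmu,mtv,phz] add [jpji,tttw] -> 6 lines: lyg welof lna jpji tttw oqpu
Hunk 2: at line 1 remove [lna,jpji] add [mfcs] -> 5 lines: lyg welof mfcs tttw oqpu
Hunk 3: at line 1 remove [mfcs] add [roj] -> 5 lines: lyg welof roj tttw oqpu
Hunk 4: at line 1 remove [roj] add [pbztr] -> 5 lines: lyg welof pbztr tttw oqpu
Hunk 5: at line 1 remove [pbztr] add [dmiwh,fzuqe] -> 6 lines: lyg welof dmiwh fzuqe tttw oqpu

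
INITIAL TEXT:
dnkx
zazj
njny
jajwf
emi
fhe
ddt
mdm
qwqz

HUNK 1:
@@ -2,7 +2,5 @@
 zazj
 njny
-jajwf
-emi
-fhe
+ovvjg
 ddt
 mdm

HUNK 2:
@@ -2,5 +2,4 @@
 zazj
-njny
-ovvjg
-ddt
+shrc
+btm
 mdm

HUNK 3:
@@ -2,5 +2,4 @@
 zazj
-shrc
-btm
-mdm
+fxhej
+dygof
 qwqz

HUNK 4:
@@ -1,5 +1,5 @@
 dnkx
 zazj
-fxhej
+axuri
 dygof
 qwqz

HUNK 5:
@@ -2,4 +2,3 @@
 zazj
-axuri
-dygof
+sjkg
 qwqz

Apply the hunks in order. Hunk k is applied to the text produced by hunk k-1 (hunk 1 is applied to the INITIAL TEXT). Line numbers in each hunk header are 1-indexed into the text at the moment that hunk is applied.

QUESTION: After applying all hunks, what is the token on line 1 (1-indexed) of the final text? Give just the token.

Answer: dnkx

Derivation:
Hunk 1: at line 2 remove [jajwf,emi,fhe] add [ovvjg] -> 7 lines: dnkx zazj njny ovvjg ddt mdm qwqz
Hunk 2: at line 2 remove [njny,ovvjg,ddt] add [shrc,btm] -> 6 lines: dnkx zazj shrc btm mdm qwqz
Hunk 3: at line 2 remove [shrc,btm,mdm] add [fxhej,dygof] -> 5 lines: dnkx zazj fxhej dygof qwqz
Hunk 4: at line 1 remove [fxhej] add [axuri] -> 5 lines: dnkx zazj axuri dygof qwqz
Hunk 5: at line 2 remove [axuri,dygof] add [sjkg] -> 4 lines: dnkx zazj sjkg qwqz
Final line 1: dnkx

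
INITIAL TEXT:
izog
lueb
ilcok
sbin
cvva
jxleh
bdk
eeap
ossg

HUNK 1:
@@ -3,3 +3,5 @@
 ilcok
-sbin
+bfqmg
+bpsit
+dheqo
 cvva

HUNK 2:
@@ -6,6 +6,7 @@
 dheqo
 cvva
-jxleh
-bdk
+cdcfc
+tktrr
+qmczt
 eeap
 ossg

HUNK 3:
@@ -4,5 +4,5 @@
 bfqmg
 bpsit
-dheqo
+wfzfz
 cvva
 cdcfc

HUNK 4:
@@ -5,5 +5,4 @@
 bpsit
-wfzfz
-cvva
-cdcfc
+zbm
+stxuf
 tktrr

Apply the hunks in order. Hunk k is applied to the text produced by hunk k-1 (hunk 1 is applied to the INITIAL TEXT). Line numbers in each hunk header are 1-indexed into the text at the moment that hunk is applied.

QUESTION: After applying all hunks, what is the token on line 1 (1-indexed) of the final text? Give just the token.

Answer: izog

Derivation:
Hunk 1: at line 3 remove [sbin] add [bfqmg,bpsit,dheqo] -> 11 lines: izog lueb ilcok bfqmg bpsit dheqo cvva jxleh bdk eeap ossg
Hunk 2: at line 6 remove [jxleh,bdk] add [cdcfc,tktrr,qmczt] -> 12 lines: izog lueb ilcok bfqmg bpsit dheqo cvva cdcfc tktrr qmczt eeap ossg
Hunk 3: at line 4 remove [dheqo] add [wfzfz] -> 12 lines: izog lueb ilcok bfqmg bpsit wfzfz cvva cdcfc tktrr qmczt eeap ossg
Hunk 4: at line 5 remove [wfzfz,cvva,cdcfc] add [zbm,stxuf] -> 11 lines: izog lueb ilcok bfqmg bpsit zbm stxuf tktrr qmczt eeap ossg
Final line 1: izog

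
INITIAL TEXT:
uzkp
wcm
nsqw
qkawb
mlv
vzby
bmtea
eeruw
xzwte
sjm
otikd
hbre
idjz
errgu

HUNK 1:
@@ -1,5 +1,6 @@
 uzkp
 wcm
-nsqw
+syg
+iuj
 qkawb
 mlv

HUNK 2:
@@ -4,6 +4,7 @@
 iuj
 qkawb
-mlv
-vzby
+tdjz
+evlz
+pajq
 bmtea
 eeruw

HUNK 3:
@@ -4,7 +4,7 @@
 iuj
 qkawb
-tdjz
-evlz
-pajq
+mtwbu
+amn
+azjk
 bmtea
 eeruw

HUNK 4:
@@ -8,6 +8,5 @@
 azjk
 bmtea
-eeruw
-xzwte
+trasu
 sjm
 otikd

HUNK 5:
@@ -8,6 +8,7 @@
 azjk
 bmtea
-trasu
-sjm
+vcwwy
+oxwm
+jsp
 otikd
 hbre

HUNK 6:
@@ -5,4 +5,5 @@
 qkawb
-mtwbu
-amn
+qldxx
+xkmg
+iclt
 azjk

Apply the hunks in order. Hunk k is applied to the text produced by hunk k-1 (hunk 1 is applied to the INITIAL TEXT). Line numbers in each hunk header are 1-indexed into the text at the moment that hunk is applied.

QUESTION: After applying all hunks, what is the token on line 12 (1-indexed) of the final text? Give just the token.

Hunk 1: at line 1 remove [nsqw] add [syg,iuj] -> 15 lines: uzkp wcm syg iuj qkawb mlv vzby bmtea eeruw xzwte sjm otikd hbre idjz errgu
Hunk 2: at line 4 remove [mlv,vzby] add [tdjz,evlz,pajq] -> 16 lines: uzkp wcm syg iuj qkawb tdjz evlz pajq bmtea eeruw xzwte sjm otikd hbre idjz errgu
Hunk 3: at line 4 remove [tdjz,evlz,pajq] add [mtwbu,amn,azjk] -> 16 lines: uzkp wcm syg iuj qkawb mtwbu amn azjk bmtea eeruw xzwte sjm otikd hbre idjz errgu
Hunk 4: at line 8 remove [eeruw,xzwte] add [trasu] -> 15 lines: uzkp wcm syg iuj qkawb mtwbu amn azjk bmtea trasu sjm otikd hbre idjz errgu
Hunk 5: at line 8 remove [trasu,sjm] add [vcwwy,oxwm,jsp] -> 16 lines: uzkp wcm syg iuj qkawb mtwbu amn azjk bmtea vcwwy oxwm jsp otikd hbre idjz errgu
Hunk 6: at line 5 remove [mtwbu,amn] add [qldxx,xkmg,iclt] -> 17 lines: uzkp wcm syg iuj qkawb qldxx xkmg iclt azjk bmtea vcwwy oxwm jsp otikd hbre idjz errgu
Final line 12: oxwm

Answer: oxwm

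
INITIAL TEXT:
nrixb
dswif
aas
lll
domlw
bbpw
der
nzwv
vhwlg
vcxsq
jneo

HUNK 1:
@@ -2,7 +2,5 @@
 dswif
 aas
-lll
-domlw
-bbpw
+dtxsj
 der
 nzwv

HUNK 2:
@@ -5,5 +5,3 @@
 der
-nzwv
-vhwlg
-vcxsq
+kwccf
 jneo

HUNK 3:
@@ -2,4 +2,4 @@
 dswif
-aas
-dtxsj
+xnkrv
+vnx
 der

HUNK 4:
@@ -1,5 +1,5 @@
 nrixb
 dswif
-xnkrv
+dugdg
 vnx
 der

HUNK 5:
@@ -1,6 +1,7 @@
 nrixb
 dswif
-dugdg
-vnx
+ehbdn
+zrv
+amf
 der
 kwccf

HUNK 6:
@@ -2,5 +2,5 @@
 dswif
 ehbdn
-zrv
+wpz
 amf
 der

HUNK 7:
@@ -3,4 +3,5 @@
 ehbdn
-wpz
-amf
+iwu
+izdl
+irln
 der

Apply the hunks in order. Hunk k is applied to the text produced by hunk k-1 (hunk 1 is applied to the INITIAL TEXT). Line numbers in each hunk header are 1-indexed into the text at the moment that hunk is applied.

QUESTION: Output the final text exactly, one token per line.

Answer: nrixb
dswif
ehbdn
iwu
izdl
irln
der
kwccf
jneo

Derivation:
Hunk 1: at line 2 remove [lll,domlw,bbpw] add [dtxsj] -> 9 lines: nrixb dswif aas dtxsj der nzwv vhwlg vcxsq jneo
Hunk 2: at line 5 remove [nzwv,vhwlg,vcxsq] add [kwccf] -> 7 lines: nrixb dswif aas dtxsj der kwccf jneo
Hunk 3: at line 2 remove [aas,dtxsj] add [xnkrv,vnx] -> 7 lines: nrixb dswif xnkrv vnx der kwccf jneo
Hunk 4: at line 1 remove [xnkrv] add [dugdg] -> 7 lines: nrixb dswif dugdg vnx der kwccf jneo
Hunk 5: at line 1 remove [dugdg,vnx] add [ehbdn,zrv,amf] -> 8 lines: nrixb dswif ehbdn zrv amf der kwccf jneo
Hunk 6: at line 2 remove [zrv] add [wpz] -> 8 lines: nrixb dswif ehbdn wpz amf der kwccf jneo
Hunk 7: at line 3 remove [wpz,amf] add [iwu,izdl,irln] -> 9 lines: nrixb dswif ehbdn iwu izdl irln der kwccf jneo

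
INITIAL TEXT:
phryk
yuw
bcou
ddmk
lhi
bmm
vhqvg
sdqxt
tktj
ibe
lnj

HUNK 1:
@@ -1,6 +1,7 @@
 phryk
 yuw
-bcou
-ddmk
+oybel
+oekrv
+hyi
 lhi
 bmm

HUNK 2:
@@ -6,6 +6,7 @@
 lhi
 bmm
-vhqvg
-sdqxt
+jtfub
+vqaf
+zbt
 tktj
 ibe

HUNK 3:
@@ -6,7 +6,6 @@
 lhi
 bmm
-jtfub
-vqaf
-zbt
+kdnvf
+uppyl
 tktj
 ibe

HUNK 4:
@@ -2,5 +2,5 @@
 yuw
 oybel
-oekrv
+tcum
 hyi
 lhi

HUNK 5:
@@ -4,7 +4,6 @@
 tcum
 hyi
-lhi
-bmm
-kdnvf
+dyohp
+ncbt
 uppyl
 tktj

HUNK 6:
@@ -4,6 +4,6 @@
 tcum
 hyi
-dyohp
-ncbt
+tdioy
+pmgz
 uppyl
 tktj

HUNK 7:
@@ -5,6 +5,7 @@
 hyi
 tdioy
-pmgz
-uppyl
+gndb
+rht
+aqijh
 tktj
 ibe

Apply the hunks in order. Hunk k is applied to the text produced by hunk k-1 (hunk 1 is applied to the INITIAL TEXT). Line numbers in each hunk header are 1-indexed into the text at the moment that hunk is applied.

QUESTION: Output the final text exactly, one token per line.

Hunk 1: at line 1 remove [bcou,ddmk] add [oybel,oekrv,hyi] -> 12 lines: phryk yuw oybel oekrv hyi lhi bmm vhqvg sdqxt tktj ibe lnj
Hunk 2: at line 6 remove [vhqvg,sdqxt] add [jtfub,vqaf,zbt] -> 13 lines: phryk yuw oybel oekrv hyi lhi bmm jtfub vqaf zbt tktj ibe lnj
Hunk 3: at line 6 remove [jtfub,vqaf,zbt] add [kdnvf,uppyl] -> 12 lines: phryk yuw oybel oekrv hyi lhi bmm kdnvf uppyl tktj ibe lnj
Hunk 4: at line 2 remove [oekrv] add [tcum] -> 12 lines: phryk yuw oybel tcum hyi lhi bmm kdnvf uppyl tktj ibe lnj
Hunk 5: at line 4 remove [lhi,bmm,kdnvf] add [dyohp,ncbt] -> 11 lines: phryk yuw oybel tcum hyi dyohp ncbt uppyl tktj ibe lnj
Hunk 6: at line 4 remove [dyohp,ncbt] add [tdioy,pmgz] -> 11 lines: phryk yuw oybel tcum hyi tdioy pmgz uppyl tktj ibe lnj
Hunk 7: at line 5 remove [pmgz,uppyl] add [gndb,rht,aqijh] -> 12 lines: phryk yuw oybel tcum hyi tdioy gndb rht aqijh tktj ibe lnj

Answer: phryk
yuw
oybel
tcum
hyi
tdioy
gndb
rht
aqijh
tktj
ibe
lnj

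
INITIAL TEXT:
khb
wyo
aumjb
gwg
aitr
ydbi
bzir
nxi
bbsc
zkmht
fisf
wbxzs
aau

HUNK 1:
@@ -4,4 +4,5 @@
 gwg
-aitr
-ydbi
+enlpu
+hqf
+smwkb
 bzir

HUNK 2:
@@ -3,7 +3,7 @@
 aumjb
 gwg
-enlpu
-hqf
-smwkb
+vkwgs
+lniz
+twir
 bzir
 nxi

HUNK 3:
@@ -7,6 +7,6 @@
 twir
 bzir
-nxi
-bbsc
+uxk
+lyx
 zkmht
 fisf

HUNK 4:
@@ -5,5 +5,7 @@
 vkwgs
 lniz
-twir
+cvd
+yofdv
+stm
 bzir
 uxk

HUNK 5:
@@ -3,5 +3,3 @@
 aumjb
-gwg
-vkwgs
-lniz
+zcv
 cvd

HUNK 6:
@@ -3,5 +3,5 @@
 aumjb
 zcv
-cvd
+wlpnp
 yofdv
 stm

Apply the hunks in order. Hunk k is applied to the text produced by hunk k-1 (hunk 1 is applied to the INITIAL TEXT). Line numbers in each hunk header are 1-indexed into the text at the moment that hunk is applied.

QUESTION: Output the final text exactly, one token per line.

Answer: khb
wyo
aumjb
zcv
wlpnp
yofdv
stm
bzir
uxk
lyx
zkmht
fisf
wbxzs
aau

Derivation:
Hunk 1: at line 4 remove [aitr,ydbi] add [enlpu,hqf,smwkb] -> 14 lines: khb wyo aumjb gwg enlpu hqf smwkb bzir nxi bbsc zkmht fisf wbxzs aau
Hunk 2: at line 3 remove [enlpu,hqf,smwkb] add [vkwgs,lniz,twir] -> 14 lines: khb wyo aumjb gwg vkwgs lniz twir bzir nxi bbsc zkmht fisf wbxzs aau
Hunk 3: at line 7 remove [nxi,bbsc] add [uxk,lyx] -> 14 lines: khb wyo aumjb gwg vkwgs lniz twir bzir uxk lyx zkmht fisf wbxzs aau
Hunk 4: at line 5 remove [twir] add [cvd,yofdv,stm] -> 16 lines: khb wyo aumjb gwg vkwgs lniz cvd yofdv stm bzir uxk lyx zkmht fisf wbxzs aau
Hunk 5: at line 3 remove [gwg,vkwgs,lniz] add [zcv] -> 14 lines: khb wyo aumjb zcv cvd yofdv stm bzir uxk lyx zkmht fisf wbxzs aau
Hunk 6: at line 3 remove [cvd] add [wlpnp] -> 14 lines: khb wyo aumjb zcv wlpnp yofdv stm bzir uxk lyx zkmht fisf wbxzs aau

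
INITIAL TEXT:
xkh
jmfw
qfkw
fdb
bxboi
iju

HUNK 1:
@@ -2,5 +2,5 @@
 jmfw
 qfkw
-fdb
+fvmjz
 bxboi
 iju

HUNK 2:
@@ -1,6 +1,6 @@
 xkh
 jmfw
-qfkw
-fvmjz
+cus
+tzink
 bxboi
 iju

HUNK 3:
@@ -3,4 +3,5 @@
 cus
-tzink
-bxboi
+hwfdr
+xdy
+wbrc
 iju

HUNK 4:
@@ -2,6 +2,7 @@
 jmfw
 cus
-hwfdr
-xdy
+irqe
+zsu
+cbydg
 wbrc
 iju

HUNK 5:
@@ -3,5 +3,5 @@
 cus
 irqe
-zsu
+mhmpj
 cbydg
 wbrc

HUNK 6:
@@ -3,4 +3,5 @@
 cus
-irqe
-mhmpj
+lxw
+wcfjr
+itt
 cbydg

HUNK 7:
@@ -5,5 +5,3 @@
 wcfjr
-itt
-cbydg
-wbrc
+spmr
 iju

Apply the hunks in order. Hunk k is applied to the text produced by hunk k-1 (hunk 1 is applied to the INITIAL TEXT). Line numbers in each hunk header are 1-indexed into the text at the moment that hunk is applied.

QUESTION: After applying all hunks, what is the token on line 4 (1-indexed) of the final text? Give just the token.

Hunk 1: at line 2 remove [fdb] add [fvmjz] -> 6 lines: xkh jmfw qfkw fvmjz bxboi iju
Hunk 2: at line 1 remove [qfkw,fvmjz] add [cus,tzink] -> 6 lines: xkh jmfw cus tzink bxboi iju
Hunk 3: at line 3 remove [tzink,bxboi] add [hwfdr,xdy,wbrc] -> 7 lines: xkh jmfw cus hwfdr xdy wbrc iju
Hunk 4: at line 2 remove [hwfdr,xdy] add [irqe,zsu,cbydg] -> 8 lines: xkh jmfw cus irqe zsu cbydg wbrc iju
Hunk 5: at line 3 remove [zsu] add [mhmpj] -> 8 lines: xkh jmfw cus irqe mhmpj cbydg wbrc iju
Hunk 6: at line 3 remove [irqe,mhmpj] add [lxw,wcfjr,itt] -> 9 lines: xkh jmfw cus lxw wcfjr itt cbydg wbrc iju
Hunk 7: at line 5 remove [itt,cbydg,wbrc] add [spmr] -> 7 lines: xkh jmfw cus lxw wcfjr spmr iju
Final line 4: lxw

Answer: lxw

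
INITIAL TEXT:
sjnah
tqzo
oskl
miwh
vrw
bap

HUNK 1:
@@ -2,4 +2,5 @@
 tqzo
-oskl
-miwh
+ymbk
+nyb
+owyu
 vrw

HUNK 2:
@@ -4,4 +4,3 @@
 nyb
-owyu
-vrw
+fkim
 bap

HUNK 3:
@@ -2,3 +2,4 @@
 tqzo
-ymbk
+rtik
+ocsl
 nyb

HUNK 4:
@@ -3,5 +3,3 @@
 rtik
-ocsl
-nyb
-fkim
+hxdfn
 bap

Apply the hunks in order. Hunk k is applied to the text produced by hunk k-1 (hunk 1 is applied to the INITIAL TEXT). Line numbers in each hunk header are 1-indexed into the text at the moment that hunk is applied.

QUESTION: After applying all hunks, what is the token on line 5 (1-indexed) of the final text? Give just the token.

Hunk 1: at line 2 remove [oskl,miwh] add [ymbk,nyb,owyu] -> 7 lines: sjnah tqzo ymbk nyb owyu vrw bap
Hunk 2: at line 4 remove [owyu,vrw] add [fkim] -> 6 lines: sjnah tqzo ymbk nyb fkim bap
Hunk 3: at line 2 remove [ymbk] add [rtik,ocsl] -> 7 lines: sjnah tqzo rtik ocsl nyb fkim bap
Hunk 4: at line 3 remove [ocsl,nyb,fkim] add [hxdfn] -> 5 lines: sjnah tqzo rtik hxdfn bap
Final line 5: bap

Answer: bap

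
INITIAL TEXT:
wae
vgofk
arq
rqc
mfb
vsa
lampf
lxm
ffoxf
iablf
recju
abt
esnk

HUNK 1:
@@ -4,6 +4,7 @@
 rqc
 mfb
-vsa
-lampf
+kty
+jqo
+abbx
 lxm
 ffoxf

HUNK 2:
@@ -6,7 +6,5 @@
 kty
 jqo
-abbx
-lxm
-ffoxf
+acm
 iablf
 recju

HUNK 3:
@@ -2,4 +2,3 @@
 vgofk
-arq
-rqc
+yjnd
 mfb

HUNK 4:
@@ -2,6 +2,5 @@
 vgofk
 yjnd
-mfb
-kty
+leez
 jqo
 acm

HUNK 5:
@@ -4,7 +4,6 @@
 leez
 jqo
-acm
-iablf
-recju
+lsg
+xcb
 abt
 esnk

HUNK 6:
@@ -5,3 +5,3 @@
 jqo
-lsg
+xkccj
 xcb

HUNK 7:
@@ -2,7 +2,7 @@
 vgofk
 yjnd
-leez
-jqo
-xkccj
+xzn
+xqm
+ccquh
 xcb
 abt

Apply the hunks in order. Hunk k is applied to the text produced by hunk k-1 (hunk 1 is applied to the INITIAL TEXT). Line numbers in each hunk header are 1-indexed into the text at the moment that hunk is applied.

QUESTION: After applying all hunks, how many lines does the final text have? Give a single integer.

Answer: 9

Derivation:
Hunk 1: at line 4 remove [vsa,lampf] add [kty,jqo,abbx] -> 14 lines: wae vgofk arq rqc mfb kty jqo abbx lxm ffoxf iablf recju abt esnk
Hunk 2: at line 6 remove [abbx,lxm,ffoxf] add [acm] -> 12 lines: wae vgofk arq rqc mfb kty jqo acm iablf recju abt esnk
Hunk 3: at line 2 remove [arq,rqc] add [yjnd] -> 11 lines: wae vgofk yjnd mfb kty jqo acm iablf recju abt esnk
Hunk 4: at line 2 remove [mfb,kty] add [leez] -> 10 lines: wae vgofk yjnd leez jqo acm iablf recju abt esnk
Hunk 5: at line 4 remove [acm,iablf,recju] add [lsg,xcb] -> 9 lines: wae vgofk yjnd leez jqo lsg xcb abt esnk
Hunk 6: at line 5 remove [lsg] add [xkccj] -> 9 lines: wae vgofk yjnd leez jqo xkccj xcb abt esnk
Hunk 7: at line 2 remove [leez,jqo,xkccj] add [xzn,xqm,ccquh] -> 9 lines: wae vgofk yjnd xzn xqm ccquh xcb abt esnk
Final line count: 9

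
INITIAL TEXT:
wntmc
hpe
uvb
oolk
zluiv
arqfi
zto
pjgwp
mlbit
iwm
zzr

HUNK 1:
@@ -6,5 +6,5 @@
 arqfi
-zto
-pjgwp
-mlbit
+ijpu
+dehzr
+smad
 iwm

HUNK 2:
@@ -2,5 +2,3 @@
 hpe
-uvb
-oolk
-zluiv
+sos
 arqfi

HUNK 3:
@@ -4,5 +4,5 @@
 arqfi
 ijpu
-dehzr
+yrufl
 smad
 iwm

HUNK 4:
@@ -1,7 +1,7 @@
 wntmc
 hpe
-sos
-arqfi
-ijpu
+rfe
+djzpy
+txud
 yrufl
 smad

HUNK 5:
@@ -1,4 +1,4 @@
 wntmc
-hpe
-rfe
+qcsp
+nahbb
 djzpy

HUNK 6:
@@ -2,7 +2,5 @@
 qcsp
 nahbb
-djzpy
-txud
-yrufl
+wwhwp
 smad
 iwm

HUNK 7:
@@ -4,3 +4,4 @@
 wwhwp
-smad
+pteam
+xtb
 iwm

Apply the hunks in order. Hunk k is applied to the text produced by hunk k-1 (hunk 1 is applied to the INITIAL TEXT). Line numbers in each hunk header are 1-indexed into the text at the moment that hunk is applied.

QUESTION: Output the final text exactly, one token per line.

Answer: wntmc
qcsp
nahbb
wwhwp
pteam
xtb
iwm
zzr

Derivation:
Hunk 1: at line 6 remove [zto,pjgwp,mlbit] add [ijpu,dehzr,smad] -> 11 lines: wntmc hpe uvb oolk zluiv arqfi ijpu dehzr smad iwm zzr
Hunk 2: at line 2 remove [uvb,oolk,zluiv] add [sos] -> 9 lines: wntmc hpe sos arqfi ijpu dehzr smad iwm zzr
Hunk 3: at line 4 remove [dehzr] add [yrufl] -> 9 lines: wntmc hpe sos arqfi ijpu yrufl smad iwm zzr
Hunk 4: at line 1 remove [sos,arqfi,ijpu] add [rfe,djzpy,txud] -> 9 lines: wntmc hpe rfe djzpy txud yrufl smad iwm zzr
Hunk 5: at line 1 remove [hpe,rfe] add [qcsp,nahbb] -> 9 lines: wntmc qcsp nahbb djzpy txud yrufl smad iwm zzr
Hunk 6: at line 2 remove [djzpy,txud,yrufl] add [wwhwp] -> 7 lines: wntmc qcsp nahbb wwhwp smad iwm zzr
Hunk 7: at line 4 remove [smad] add [pteam,xtb] -> 8 lines: wntmc qcsp nahbb wwhwp pteam xtb iwm zzr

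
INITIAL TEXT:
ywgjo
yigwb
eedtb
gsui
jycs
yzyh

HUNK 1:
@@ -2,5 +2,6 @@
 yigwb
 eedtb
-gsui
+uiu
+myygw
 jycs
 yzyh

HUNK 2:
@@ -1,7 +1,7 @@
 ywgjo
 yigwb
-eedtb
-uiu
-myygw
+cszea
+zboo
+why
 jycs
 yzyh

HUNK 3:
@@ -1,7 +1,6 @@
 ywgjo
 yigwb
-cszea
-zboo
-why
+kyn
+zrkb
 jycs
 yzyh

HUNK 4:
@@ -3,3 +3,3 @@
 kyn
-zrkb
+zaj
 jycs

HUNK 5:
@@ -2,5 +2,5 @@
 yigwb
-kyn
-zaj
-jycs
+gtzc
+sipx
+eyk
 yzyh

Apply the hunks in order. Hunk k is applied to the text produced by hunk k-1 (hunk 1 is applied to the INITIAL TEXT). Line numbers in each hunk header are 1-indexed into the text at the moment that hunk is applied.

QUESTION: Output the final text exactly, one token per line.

Answer: ywgjo
yigwb
gtzc
sipx
eyk
yzyh

Derivation:
Hunk 1: at line 2 remove [gsui] add [uiu,myygw] -> 7 lines: ywgjo yigwb eedtb uiu myygw jycs yzyh
Hunk 2: at line 1 remove [eedtb,uiu,myygw] add [cszea,zboo,why] -> 7 lines: ywgjo yigwb cszea zboo why jycs yzyh
Hunk 3: at line 1 remove [cszea,zboo,why] add [kyn,zrkb] -> 6 lines: ywgjo yigwb kyn zrkb jycs yzyh
Hunk 4: at line 3 remove [zrkb] add [zaj] -> 6 lines: ywgjo yigwb kyn zaj jycs yzyh
Hunk 5: at line 2 remove [kyn,zaj,jycs] add [gtzc,sipx,eyk] -> 6 lines: ywgjo yigwb gtzc sipx eyk yzyh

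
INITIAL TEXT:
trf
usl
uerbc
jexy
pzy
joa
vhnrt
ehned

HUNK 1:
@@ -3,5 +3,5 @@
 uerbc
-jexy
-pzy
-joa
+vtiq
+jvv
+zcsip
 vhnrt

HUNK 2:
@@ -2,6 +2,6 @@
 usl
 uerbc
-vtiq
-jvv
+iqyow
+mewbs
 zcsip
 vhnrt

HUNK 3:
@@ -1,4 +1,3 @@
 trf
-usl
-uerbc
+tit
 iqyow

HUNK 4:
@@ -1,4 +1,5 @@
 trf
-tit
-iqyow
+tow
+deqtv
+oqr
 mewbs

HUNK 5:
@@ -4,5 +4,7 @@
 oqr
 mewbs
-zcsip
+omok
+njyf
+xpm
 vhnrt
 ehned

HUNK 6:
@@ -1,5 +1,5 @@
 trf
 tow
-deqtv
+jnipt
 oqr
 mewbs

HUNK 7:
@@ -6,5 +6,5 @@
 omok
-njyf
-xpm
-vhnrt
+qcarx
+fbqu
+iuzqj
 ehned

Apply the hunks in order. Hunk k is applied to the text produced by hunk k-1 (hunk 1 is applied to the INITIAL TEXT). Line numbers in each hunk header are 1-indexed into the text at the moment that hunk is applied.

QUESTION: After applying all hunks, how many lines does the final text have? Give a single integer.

Hunk 1: at line 3 remove [jexy,pzy,joa] add [vtiq,jvv,zcsip] -> 8 lines: trf usl uerbc vtiq jvv zcsip vhnrt ehned
Hunk 2: at line 2 remove [vtiq,jvv] add [iqyow,mewbs] -> 8 lines: trf usl uerbc iqyow mewbs zcsip vhnrt ehned
Hunk 3: at line 1 remove [usl,uerbc] add [tit] -> 7 lines: trf tit iqyow mewbs zcsip vhnrt ehned
Hunk 4: at line 1 remove [tit,iqyow] add [tow,deqtv,oqr] -> 8 lines: trf tow deqtv oqr mewbs zcsip vhnrt ehned
Hunk 5: at line 4 remove [zcsip] add [omok,njyf,xpm] -> 10 lines: trf tow deqtv oqr mewbs omok njyf xpm vhnrt ehned
Hunk 6: at line 1 remove [deqtv] add [jnipt] -> 10 lines: trf tow jnipt oqr mewbs omok njyf xpm vhnrt ehned
Hunk 7: at line 6 remove [njyf,xpm,vhnrt] add [qcarx,fbqu,iuzqj] -> 10 lines: trf tow jnipt oqr mewbs omok qcarx fbqu iuzqj ehned
Final line count: 10

Answer: 10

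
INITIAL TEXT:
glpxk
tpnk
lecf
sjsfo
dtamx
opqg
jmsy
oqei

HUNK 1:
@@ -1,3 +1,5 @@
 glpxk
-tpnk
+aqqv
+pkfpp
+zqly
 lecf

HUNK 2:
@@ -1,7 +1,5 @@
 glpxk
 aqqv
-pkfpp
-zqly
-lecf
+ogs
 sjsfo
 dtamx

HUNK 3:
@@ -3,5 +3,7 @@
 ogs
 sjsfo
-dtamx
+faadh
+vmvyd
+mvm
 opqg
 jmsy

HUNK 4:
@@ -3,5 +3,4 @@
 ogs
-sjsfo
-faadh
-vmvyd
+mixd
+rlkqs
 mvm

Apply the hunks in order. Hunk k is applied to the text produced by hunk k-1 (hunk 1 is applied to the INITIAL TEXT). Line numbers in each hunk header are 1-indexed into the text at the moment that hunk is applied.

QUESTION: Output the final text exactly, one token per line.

Hunk 1: at line 1 remove [tpnk] add [aqqv,pkfpp,zqly] -> 10 lines: glpxk aqqv pkfpp zqly lecf sjsfo dtamx opqg jmsy oqei
Hunk 2: at line 1 remove [pkfpp,zqly,lecf] add [ogs] -> 8 lines: glpxk aqqv ogs sjsfo dtamx opqg jmsy oqei
Hunk 3: at line 3 remove [dtamx] add [faadh,vmvyd,mvm] -> 10 lines: glpxk aqqv ogs sjsfo faadh vmvyd mvm opqg jmsy oqei
Hunk 4: at line 3 remove [sjsfo,faadh,vmvyd] add [mixd,rlkqs] -> 9 lines: glpxk aqqv ogs mixd rlkqs mvm opqg jmsy oqei

Answer: glpxk
aqqv
ogs
mixd
rlkqs
mvm
opqg
jmsy
oqei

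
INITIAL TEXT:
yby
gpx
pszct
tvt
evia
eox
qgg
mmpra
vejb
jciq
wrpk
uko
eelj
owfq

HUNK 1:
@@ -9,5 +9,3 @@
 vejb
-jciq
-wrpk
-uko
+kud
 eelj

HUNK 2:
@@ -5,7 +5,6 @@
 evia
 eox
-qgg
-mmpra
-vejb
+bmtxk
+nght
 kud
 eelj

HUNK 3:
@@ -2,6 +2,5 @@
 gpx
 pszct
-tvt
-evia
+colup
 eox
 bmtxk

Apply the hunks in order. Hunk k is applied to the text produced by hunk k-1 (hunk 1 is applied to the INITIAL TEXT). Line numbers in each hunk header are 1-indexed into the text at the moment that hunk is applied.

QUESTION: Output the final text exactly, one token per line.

Hunk 1: at line 9 remove [jciq,wrpk,uko] add [kud] -> 12 lines: yby gpx pszct tvt evia eox qgg mmpra vejb kud eelj owfq
Hunk 2: at line 5 remove [qgg,mmpra,vejb] add [bmtxk,nght] -> 11 lines: yby gpx pszct tvt evia eox bmtxk nght kud eelj owfq
Hunk 3: at line 2 remove [tvt,evia] add [colup] -> 10 lines: yby gpx pszct colup eox bmtxk nght kud eelj owfq

Answer: yby
gpx
pszct
colup
eox
bmtxk
nght
kud
eelj
owfq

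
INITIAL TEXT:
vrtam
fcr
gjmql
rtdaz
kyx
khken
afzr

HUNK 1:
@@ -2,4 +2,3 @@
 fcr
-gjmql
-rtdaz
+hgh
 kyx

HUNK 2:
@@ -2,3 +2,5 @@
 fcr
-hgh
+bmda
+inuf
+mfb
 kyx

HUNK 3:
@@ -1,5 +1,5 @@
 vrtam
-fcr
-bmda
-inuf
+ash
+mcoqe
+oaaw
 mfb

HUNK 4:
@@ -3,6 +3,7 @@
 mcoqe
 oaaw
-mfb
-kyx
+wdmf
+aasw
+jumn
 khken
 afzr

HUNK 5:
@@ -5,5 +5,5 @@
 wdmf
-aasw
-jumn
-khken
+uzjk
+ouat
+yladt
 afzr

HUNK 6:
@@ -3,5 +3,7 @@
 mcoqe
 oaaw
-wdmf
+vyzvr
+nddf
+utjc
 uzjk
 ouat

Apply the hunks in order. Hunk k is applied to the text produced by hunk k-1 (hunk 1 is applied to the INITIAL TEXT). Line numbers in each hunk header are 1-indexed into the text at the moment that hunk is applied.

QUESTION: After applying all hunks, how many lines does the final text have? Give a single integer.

Hunk 1: at line 2 remove [gjmql,rtdaz] add [hgh] -> 6 lines: vrtam fcr hgh kyx khken afzr
Hunk 2: at line 2 remove [hgh] add [bmda,inuf,mfb] -> 8 lines: vrtam fcr bmda inuf mfb kyx khken afzr
Hunk 3: at line 1 remove [fcr,bmda,inuf] add [ash,mcoqe,oaaw] -> 8 lines: vrtam ash mcoqe oaaw mfb kyx khken afzr
Hunk 4: at line 3 remove [mfb,kyx] add [wdmf,aasw,jumn] -> 9 lines: vrtam ash mcoqe oaaw wdmf aasw jumn khken afzr
Hunk 5: at line 5 remove [aasw,jumn,khken] add [uzjk,ouat,yladt] -> 9 lines: vrtam ash mcoqe oaaw wdmf uzjk ouat yladt afzr
Hunk 6: at line 3 remove [wdmf] add [vyzvr,nddf,utjc] -> 11 lines: vrtam ash mcoqe oaaw vyzvr nddf utjc uzjk ouat yladt afzr
Final line count: 11

Answer: 11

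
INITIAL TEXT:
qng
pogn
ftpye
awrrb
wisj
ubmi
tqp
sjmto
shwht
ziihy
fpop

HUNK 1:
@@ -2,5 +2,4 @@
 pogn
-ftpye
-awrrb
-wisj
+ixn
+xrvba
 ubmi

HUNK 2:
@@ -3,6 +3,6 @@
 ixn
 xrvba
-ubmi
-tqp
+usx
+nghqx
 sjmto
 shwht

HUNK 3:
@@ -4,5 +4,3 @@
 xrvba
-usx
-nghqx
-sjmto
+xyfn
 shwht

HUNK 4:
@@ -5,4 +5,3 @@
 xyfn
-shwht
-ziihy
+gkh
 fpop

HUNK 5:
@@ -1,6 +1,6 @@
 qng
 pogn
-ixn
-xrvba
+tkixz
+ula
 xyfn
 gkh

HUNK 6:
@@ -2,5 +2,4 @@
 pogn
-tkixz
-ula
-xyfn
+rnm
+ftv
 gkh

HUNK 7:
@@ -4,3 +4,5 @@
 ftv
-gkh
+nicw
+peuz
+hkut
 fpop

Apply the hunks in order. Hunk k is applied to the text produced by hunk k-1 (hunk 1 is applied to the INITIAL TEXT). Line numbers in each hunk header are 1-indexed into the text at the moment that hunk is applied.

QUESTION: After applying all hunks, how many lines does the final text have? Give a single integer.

Answer: 8

Derivation:
Hunk 1: at line 2 remove [ftpye,awrrb,wisj] add [ixn,xrvba] -> 10 lines: qng pogn ixn xrvba ubmi tqp sjmto shwht ziihy fpop
Hunk 2: at line 3 remove [ubmi,tqp] add [usx,nghqx] -> 10 lines: qng pogn ixn xrvba usx nghqx sjmto shwht ziihy fpop
Hunk 3: at line 4 remove [usx,nghqx,sjmto] add [xyfn] -> 8 lines: qng pogn ixn xrvba xyfn shwht ziihy fpop
Hunk 4: at line 5 remove [shwht,ziihy] add [gkh] -> 7 lines: qng pogn ixn xrvba xyfn gkh fpop
Hunk 5: at line 1 remove [ixn,xrvba] add [tkixz,ula] -> 7 lines: qng pogn tkixz ula xyfn gkh fpop
Hunk 6: at line 2 remove [tkixz,ula,xyfn] add [rnm,ftv] -> 6 lines: qng pogn rnm ftv gkh fpop
Hunk 7: at line 4 remove [gkh] add [nicw,peuz,hkut] -> 8 lines: qng pogn rnm ftv nicw peuz hkut fpop
Final line count: 8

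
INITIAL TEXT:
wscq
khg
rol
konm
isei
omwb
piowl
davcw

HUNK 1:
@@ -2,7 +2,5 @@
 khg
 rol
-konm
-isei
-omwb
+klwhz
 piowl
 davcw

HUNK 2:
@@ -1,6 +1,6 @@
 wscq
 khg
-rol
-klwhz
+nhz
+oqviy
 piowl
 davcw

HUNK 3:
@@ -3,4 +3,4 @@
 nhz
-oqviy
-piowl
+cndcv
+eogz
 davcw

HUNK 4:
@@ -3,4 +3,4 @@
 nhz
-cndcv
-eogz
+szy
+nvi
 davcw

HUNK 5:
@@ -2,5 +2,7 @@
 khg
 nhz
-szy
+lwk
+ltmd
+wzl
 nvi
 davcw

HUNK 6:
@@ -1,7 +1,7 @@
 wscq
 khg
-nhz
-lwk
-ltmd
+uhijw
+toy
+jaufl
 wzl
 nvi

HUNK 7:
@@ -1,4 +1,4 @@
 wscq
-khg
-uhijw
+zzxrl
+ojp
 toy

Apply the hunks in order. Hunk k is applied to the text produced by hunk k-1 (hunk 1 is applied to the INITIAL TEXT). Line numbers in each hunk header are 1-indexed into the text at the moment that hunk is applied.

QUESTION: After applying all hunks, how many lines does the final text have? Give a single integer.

Hunk 1: at line 2 remove [konm,isei,omwb] add [klwhz] -> 6 lines: wscq khg rol klwhz piowl davcw
Hunk 2: at line 1 remove [rol,klwhz] add [nhz,oqviy] -> 6 lines: wscq khg nhz oqviy piowl davcw
Hunk 3: at line 3 remove [oqviy,piowl] add [cndcv,eogz] -> 6 lines: wscq khg nhz cndcv eogz davcw
Hunk 4: at line 3 remove [cndcv,eogz] add [szy,nvi] -> 6 lines: wscq khg nhz szy nvi davcw
Hunk 5: at line 2 remove [szy] add [lwk,ltmd,wzl] -> 8 lines: wscq khg nhz lwk ltmd wzl nvi davcw
Hunk 6: at line 1 remove [nhz,lwk,ltmd] add [uhijw,toy,jaufl] -> 8 lines: wscq khg uhijw toy jaufl wzl nvi davcw
Hunk 7: at line 1 remove [khg,uhijw] add [zzxrl,ojp] -> 8 lines: wscq zzxrl ojp toy jaufl wzl nvi davcw
Final line count: 8

Answer: 8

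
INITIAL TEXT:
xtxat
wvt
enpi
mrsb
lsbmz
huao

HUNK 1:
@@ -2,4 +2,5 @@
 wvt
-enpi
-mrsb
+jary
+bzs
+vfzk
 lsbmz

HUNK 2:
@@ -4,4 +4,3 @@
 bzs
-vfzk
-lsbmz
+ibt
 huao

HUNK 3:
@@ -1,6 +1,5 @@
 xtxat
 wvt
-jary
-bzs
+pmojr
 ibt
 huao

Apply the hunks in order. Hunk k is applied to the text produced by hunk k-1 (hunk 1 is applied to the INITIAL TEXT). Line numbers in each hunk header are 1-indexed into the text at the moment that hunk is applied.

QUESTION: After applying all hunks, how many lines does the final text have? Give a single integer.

Hunk 1: at line 2 remove [enpi,mrsb] add [jary,bzs,vfzk] -> 7 lines: xtxat wvt jary bzs vfzk lsbmz huao
Hunk 2: at line 4 remove [vfzk,lsbmz] add [ibt] -> 6 lines: xtxat wvt jary bzs ibt huao
Hunk 3: at line 1 remove [jary,bzs] add [pmojr] -> 5 lines: xtxat wvt pmojr ibt huao
Final line count: 5

Answer: 5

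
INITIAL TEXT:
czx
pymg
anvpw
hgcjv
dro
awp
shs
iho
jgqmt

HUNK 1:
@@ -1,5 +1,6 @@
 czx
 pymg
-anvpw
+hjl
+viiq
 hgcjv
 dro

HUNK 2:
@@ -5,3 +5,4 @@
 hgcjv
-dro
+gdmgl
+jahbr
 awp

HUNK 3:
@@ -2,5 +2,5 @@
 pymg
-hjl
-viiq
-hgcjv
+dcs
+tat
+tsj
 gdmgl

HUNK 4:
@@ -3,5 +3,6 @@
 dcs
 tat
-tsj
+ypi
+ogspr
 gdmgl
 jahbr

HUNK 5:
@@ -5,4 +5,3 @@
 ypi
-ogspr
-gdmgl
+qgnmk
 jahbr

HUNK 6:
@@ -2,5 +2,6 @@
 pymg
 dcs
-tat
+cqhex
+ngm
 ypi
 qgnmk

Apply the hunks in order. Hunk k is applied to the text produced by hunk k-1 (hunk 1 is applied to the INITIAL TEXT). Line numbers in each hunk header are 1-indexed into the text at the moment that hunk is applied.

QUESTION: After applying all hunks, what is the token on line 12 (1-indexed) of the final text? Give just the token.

Answer: jgqmt

Derivation:
Hunk 1: at line 1 remove [anvpw] add [hjl,viiq] -> 10 lines: czx pymg hjl viiq hgcjv dro awp shs iho jgqmt
Hunk 2: at line 5 remove [dro] add [gdmgl,jahbr] -> 11 lines: czx pymg hjl viiq hgcjv gdmgl jahbr awp shs iho jgqmt
Hunk 3: at line 2 remove [hjl,viiq,hgcjv] add [dcs,tat,tsj] -> 11 lines: czx pymg dcs tat tsj gdmgl jahbr awp shs iho jgqmt
Hunk 4: at line 3 remove [tsj] add [ypi,ogspr] -> 12 lines: czx pymg dcs tat ypi ogspr gdmgl jahbr awp shs iho jgqmt
Hunk 5: at line 5 remove [ogspr,gdmgl] add [qgnmk] -> 11 lines: czx pymg dcs tat ypi qgnmk jahbr awp shs iho jgqmt
Hunk 6: at line 2 remove [tat] add [cqhex,ngm] -> 12 lines: czx pymg dcs cqhex ngm ypi qgnmk jahbr awp shs iho jgqmt
Final line 12: jgqmt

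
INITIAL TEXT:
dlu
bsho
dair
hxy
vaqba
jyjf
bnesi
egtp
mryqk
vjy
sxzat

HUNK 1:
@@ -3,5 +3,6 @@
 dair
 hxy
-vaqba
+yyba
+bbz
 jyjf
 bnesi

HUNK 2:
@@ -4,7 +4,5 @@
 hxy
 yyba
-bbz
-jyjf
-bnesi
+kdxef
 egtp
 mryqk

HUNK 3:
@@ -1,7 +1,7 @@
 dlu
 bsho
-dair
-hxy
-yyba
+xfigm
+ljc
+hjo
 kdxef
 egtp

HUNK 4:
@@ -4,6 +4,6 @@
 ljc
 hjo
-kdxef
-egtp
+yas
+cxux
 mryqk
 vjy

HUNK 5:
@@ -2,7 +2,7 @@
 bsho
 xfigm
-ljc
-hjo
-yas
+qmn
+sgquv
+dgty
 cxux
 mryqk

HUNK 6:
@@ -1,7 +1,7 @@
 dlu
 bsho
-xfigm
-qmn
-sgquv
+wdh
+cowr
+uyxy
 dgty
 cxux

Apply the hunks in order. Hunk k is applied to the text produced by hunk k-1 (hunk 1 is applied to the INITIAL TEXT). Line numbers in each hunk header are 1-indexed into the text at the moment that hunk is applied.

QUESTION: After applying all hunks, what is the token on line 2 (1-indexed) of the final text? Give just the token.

Answer: bsho

Derivation:
Hunk 1: at line 3 remove [vaqba] add [yyba,bbz] -> 12 lines: dlu bsho dair hxy yyba bbz jyjf bnesi egtp mryqk vjy sxzat
Hunk 2: at line 4 remove [bbz,jyjf,bnesi] add [kdxef] -> 10 lines: dlu bsho dair hxy yyba kdxef egtp mryqk vjy sxzat
Hunk 3: at line 1 remove [dair,hxy,yyba] add [xfigm,ljc,hjo] -> 10 lines: dlu bsho xfigm ljc hjo kdxef egtp mryqk vjy sxzat
Hunk 4: at line 4 remove [kdxef,egtp] add [yas,cxux] -> 10 lines: dlu bsho xfigm ljc hjo yas cxux mryqk vjy sxzat
Hunk 5: at line 2 remove [ljc,hjo,yas] add [qmn,sgquv,dgty] -> 10 lines: dlu bsho xfigm qmn sgquv dgty cxux mryqk vjy sxzat
Hunk 6: at line 1 remove [xfigm,qmn,sgquv] add [wdh,cowr,uyxy] -> 10 lines: dlu bsho wdh cowr uyxy dgty cxux mryqk vjy sxzat
Final line 2: bsho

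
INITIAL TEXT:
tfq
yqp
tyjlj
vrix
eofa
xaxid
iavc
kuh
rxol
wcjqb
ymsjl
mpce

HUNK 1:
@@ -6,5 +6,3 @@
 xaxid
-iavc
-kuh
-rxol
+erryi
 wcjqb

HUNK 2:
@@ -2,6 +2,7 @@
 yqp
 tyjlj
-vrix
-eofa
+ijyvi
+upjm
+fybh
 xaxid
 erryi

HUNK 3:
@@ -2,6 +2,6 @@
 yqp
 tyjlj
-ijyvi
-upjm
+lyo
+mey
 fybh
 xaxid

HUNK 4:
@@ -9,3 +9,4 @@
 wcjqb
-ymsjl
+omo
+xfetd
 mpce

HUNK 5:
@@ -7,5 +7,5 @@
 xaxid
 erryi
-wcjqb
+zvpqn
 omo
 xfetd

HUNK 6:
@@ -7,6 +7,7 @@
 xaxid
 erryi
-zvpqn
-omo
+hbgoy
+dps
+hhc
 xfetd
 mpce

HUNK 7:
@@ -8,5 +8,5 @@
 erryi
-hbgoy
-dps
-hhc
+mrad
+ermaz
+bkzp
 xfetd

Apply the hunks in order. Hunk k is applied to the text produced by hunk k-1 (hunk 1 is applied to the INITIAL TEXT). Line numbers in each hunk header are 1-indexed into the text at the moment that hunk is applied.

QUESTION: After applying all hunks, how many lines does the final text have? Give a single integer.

Hunk 1: at line 6 remove [iavc,kuh,rxol] add [erryi] -> 10 lines: tfq yqp tyjlj vrix eofa xaxid erryi wcjqb ymsjl mpce
Hunk 2: at line 2 remove [vrix,eofa] add [ijyvi,upjm,fybh] -> 11 lines: tfq yqp tyjlj ijyvi upjm fybh xaxid erryi wcjqb ymsjl mpce
Hunk 3: at line 2 remove [ijyvi,upjm] add [lyo,mey] -> 11 lines: tfq yqp tyjlj lyo mey fybh xaxid erryi wcjqb ymsjl mpce
Hunk 4: at line 9 remove [ymsjl] add [omo,xfetd] -> 12 lines: tfq yqp tyjlj lyo mey fybh xaxid erryi wcjqb omo xfetd mpce
Hunk 5: at line 7 remove [wcjqb] add [zvpqn] -> 12 lines: tfq yqp tyjlj lyo mey fybh xaxid erryi zvpqn omo xfetd mpce
Hunk 6: at line 7 remove [zvpqn,omo] add [hbgoy,dps,hhc] -> 13 lines: tfq yqp tyjlj lyo mey fybh xaxid erryi hbgoy dps hhc xfetd mpce
Hunk 7: at line 8 remove [hbgoy,dps,hhc] add [mrad,ermaz,bkzp] -> 13 lines: tfq yqp tyjlj lyo mey fybh xaxid erryi mrad ermaz bkzp xfetd mpce
Final line count: 13

Answer: 13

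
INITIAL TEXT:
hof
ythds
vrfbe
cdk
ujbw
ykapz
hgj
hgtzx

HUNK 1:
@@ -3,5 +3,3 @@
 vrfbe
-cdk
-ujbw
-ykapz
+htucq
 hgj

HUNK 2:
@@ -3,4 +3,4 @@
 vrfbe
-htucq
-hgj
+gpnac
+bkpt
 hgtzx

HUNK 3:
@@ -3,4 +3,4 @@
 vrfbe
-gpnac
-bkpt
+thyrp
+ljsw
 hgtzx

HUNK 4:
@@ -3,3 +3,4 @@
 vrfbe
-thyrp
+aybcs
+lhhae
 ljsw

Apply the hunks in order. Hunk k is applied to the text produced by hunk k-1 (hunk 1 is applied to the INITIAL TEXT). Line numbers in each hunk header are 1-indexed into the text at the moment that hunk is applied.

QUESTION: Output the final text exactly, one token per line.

Hunk 1: at line 3 remove [cdk,ujbw,ykapz] add [htucq] -> 6 lines: hof ythds vrfbe htucq hgj hgtzx
Hunk 2: at line 3 remove [htucq,hgj] add [gpnac,bkpt] -> 6 lines: hof ythds vrfbe gpnac bkpt hgtzx
Hunk 3: at line 3 remove [gpnac,bkpt] add [thyrp,ljsw] -> 6 lines: hof ythds vrfbe thyrp ljsw hgtzx
Hunk 4: at line 3 remove [thyrp] add [aybcs,lhhae] -> 7 lines: hof ythds vrfbe aybcs lhhae ljsw hgtzx

Answer: hof
ythds
vrfbe
aybcs
lhhae
ljsw
hgtzx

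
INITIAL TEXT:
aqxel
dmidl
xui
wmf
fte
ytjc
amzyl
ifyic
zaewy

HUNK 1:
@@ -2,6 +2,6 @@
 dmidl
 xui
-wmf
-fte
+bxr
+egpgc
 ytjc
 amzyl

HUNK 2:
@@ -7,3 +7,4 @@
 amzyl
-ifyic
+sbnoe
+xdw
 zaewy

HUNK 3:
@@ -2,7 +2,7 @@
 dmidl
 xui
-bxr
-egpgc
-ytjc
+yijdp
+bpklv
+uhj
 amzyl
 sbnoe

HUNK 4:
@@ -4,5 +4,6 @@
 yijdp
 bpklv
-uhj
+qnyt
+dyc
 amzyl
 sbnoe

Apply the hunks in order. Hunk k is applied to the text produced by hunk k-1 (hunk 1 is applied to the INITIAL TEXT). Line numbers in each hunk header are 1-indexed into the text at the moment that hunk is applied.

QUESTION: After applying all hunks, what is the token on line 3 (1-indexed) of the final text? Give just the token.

Answer: xui

Derivation:
Hunk 1: at line 2 remove [wmf,fte] add [bxr,egpgc] -> 9 lines: aqxel dmidl xui bxr egpgc ytjc amzyl ifyic zaewy
Hunk 2: at line 7 remove [ifyic] add [sbnoe,xdw] -> 10 lines: aqxel dmidl xui bxr egpgc ytjc amzyl sbnoe xdw zaewy
Hunk 3: at line 2 remove [bxr,egpgc,ytjc] add [yijdp,bpklv,uhj] -> 10 lines: aqxel dmidl xui yijdp bpklv uhj amzyl sbnoe xdw zaewy
Hunk 4: at line 4 remove [uhj] add [qnyt,dyc] -> 11 lines: aqxel dmidl xui yijdp bpklv qnyt dyc amzyl sbnoe xdw zaewy
Final line 3: xui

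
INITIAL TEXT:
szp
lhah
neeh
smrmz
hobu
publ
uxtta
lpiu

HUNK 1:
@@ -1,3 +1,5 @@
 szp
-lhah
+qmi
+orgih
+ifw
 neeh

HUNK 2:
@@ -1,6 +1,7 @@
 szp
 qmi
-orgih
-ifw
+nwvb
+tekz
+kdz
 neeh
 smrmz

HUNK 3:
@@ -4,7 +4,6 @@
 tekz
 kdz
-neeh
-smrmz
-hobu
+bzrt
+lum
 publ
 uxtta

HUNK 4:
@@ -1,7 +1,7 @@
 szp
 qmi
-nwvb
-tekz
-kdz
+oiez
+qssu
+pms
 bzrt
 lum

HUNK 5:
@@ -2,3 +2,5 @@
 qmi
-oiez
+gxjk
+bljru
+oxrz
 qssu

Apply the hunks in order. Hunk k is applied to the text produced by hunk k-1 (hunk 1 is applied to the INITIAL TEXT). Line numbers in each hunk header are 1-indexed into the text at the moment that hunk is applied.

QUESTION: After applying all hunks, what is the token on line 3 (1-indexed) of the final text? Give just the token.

Answer: gxjk

Derivation:
Hunk 1: at line 1 remove [lhah] add [qmi,orgih,ifw] -> 10 lines: szp qmi orgih ifw neeh smrmz hobu publ uxtta lpiu
Hunk 2: at line 1 remove [orgih,ifw] add [nwvb,tekz,kdz] -> 11 lines: szp qmi nwvb tekz kdz neeh smrmz hobu publ uxtta lpiu
Hunk 3: at line 4 remove [neeh,smrmz,hobu] add [bzrt,lum] -> 10 lines: szp qmi nwvb tekz kdz bzrt lum publ uxtta lpiu
Hunk 4: at line 1 remove [nwvb,tekz,kdz] add [oiez,qssu,pms] -> 10 lines: szp qmi oiez qssu pms bzrt lum publ uxtta lpiu
Hunk 5: at line 2 remove [oiez] add [gxjk,bljru,oxrz] -> 12 lines: szp qmi gxjk bljru oxrz qssu pms bzrt lum publ uxtta lpiu
Final line 3: gxjk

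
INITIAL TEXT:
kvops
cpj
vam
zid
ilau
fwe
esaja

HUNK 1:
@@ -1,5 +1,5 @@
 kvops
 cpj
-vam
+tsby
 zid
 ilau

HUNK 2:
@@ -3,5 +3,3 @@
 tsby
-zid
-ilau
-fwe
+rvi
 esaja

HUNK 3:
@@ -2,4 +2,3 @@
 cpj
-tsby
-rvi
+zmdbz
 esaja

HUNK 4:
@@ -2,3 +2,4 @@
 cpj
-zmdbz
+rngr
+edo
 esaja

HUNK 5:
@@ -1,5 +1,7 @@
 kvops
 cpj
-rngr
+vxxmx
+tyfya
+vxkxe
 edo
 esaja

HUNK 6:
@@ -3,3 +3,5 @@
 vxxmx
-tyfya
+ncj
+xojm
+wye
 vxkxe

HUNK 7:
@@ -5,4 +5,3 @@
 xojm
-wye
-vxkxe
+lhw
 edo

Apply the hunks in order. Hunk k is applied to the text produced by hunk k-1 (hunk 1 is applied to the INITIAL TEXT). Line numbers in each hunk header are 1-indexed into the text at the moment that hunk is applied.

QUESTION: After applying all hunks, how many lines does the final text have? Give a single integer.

Answer: 8

Derivation:
Hunk 1: at line 1 remove [vam] add [tsby] -> 7 lines: kvops cpj tsby zid ilau fwe esaja
Hunk 2: at line 3 remove [zid,ilau,fwe] add [rvi] -> 5 lines: kvops cpj tsby rvi esaja
Hunk 3: at line 2 remove [tsby,rvi] add [zmdbz] -> 4 lines: kvops cpj zmdbz esaja
Hunk 4: at line 2 remove [zmdbz] add [rngr,edo] -> 5 lines: kvops cpj rngr edo esaja
Hunk 5: at line 1 remove [rngr] add [vxxmx,tyfya,vxkxe] -> 7 lines: kvops cpj vxxmx tyfya vxkxe edo esaja
Hunk 6: at line 3 remove [tyfya] add [ncj,xojm,wye] -> 9 lines: kvops cpj vxxmx ncj xojm wye vxkxe edo esaja
Hunk 7: at line 5 remove [wye,vxkxe] add [lhw] -> 8 lines: kvops cpj vxxmx ncj xojm lhw edo esaja
Final line count: 8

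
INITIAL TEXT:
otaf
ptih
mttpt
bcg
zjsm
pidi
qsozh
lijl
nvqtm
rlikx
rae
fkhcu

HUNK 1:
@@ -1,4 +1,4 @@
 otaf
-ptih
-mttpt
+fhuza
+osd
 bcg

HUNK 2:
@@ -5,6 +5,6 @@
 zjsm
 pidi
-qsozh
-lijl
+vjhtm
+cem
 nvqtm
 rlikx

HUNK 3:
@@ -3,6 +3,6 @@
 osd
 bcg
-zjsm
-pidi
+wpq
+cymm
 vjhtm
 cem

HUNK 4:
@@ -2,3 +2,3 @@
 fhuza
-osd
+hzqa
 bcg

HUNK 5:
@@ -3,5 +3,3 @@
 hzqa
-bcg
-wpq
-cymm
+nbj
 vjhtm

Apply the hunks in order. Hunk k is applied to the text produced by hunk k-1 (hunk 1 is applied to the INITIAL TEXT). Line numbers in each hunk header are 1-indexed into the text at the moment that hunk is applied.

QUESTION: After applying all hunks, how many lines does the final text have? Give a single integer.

Answer: 10

Derivation:
Hunk 1: at line 1 remove [ptih,mttpt] add [fhuza,osd] -> 12 lines: otaf fhuza osd bcg zjsm pidi qsozh lijl nvqtm rlikx rae fkhcu
Hunk 2: at line 5 remove [qsozh,lijl] add [vjhtm,cem] -> 12 lines: otaf fhuza osd bcg zjsm pidi vjhtm cem nvqtm rlikx rae fkhcu
Hunk 3: at line 3 remove [zjsm,pidi] add [wpq,cymm] -> 12 lines: otaf fhuza osd bcg wpq cymm vjhtm cem nvqtm rlikx rae fkhcu
Hunk 4: at line 2 remove [osd] add [hzqa] -> 12 lines: otaf fhuza hzqa bcg wpq cymm vjhtm cem nvqtm rlikx rae fkhcu
Hunk 5: at line 3 remove [bcg,wpq,cymm] add [nbj] -> 10 lines: otaf fhuza hzqa nbj vjhtm cem nvqtm rlikx rae fkhcu
Final line count: 10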